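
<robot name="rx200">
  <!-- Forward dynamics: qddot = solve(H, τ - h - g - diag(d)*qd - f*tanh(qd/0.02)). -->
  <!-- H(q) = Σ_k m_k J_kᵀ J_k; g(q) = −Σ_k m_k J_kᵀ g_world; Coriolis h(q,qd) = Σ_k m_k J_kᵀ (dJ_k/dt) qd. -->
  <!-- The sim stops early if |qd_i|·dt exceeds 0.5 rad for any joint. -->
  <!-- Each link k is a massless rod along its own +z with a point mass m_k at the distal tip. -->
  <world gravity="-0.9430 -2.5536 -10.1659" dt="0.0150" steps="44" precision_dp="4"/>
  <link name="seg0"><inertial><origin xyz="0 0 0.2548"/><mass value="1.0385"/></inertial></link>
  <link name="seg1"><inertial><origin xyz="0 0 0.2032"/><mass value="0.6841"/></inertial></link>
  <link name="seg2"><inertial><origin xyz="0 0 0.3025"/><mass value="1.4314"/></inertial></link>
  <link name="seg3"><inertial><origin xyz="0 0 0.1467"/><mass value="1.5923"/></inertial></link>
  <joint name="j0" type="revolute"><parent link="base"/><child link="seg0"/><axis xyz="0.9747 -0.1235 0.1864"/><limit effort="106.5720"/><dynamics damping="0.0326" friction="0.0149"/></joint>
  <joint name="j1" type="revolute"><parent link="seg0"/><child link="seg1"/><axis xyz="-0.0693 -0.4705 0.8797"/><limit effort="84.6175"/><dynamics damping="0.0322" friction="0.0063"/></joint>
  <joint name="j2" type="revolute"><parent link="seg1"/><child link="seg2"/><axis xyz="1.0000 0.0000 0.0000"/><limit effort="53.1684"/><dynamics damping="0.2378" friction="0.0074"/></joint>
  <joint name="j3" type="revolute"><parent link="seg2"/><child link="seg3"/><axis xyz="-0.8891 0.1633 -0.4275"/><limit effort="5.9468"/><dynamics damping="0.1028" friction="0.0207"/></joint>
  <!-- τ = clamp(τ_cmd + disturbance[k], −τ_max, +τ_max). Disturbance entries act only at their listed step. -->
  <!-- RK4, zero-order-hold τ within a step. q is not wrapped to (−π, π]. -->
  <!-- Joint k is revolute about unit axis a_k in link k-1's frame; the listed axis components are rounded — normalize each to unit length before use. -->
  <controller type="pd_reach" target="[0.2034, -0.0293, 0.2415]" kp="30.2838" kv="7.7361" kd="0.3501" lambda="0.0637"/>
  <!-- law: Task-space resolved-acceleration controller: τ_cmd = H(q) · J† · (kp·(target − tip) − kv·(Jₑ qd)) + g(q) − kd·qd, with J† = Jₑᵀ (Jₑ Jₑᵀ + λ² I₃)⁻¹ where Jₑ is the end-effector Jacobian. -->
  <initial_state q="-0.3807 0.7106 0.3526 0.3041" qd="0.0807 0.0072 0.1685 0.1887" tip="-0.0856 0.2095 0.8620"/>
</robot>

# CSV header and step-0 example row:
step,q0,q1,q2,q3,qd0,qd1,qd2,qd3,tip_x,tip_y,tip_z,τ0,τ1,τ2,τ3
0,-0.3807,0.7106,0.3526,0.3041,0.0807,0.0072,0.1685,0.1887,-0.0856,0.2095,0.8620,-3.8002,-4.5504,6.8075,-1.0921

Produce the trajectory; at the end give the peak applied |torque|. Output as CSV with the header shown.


step,q0,q1,q2,q3,qd0,qd1,qd2,qd3,tip_x,tip_y,tip_z,τ0,τ1,τ2,τ3
1,-0.3827,0.7193,0.3635,0.3106,-0.3381,1.1220,1.2497,0.6363,-0.0844,0.2075,0.8620,-3.4738,-4.5190,5.7865,-1.1445
2,-0.3894,0.7390,0.3860,0.3186,-0.5337,1.4691,1.7229,0.4163,-0.0814,0.2048,0.8615,-3.0496,-4.1424,5.0803,-0.9745
3,-0.3982,0.7620,0.4140,0.3235,-0.6279,1.5454,1.9887,0.2178,-0.0766,0.2016,0.8609,-2.4044,-3.6611,4.5337,-0.8352
4,-0.4079,0.7850,0.4452,0.3260,-0.6608,1.4609,2.1478,0.1035,-0.0703,0.1981,0.8602,-1.5870,-3.1475,4.0715,-0.7377
5,-0.4179,0.8059,0.4784,0.3273,-0.6559,1.2652,2.2486,0.0629,-0.0625,0.1944,0.8594,-0.6909,-2.6394,3.6442,-0.6686
6,-0.4276,0.8233,0.5128,0.3283,-0.6314,1.0021,2.3231,0.0767,-0.0535,0.1905,0.8584,0.1877,-2.1628,3.2181,-0.6150
7,-0.4369,0.8367,0.5482,0.3299,-0.6013,0.7166,2.3929,0.1241,-0.0433,0.1863,0.8571,0.9734,-1.7348,2.7727,-0.5662
8,-0.4457,0.8458,0.5848,0.3322,-0.5746,0.4483,2.4696,0.1862,-0.0322,0.1818,0.8555,1.6199,-1.3641,2.2980,-0.5147
9,-0.4542,0.8512,0.6225,0.3355,-0.5554,0.2239,2.5569,0.2480,-0.0203,0.1770,0.8535,2.1031,-1.0515,1.7904,-0.4556
10,-0.4625,0.8536,0.6616,0.3396,-0.5438,0.0564,2.6534,0.2997,-0.0077,0.1717,0.8510,2.4076,-0.7923,1.2486,-0.3864
11,-0.4706,0.8539,0.7022,0.3443,-0.5389,-0.0425,2.7566,0.3344,0.0054,0.1658,0.8480,2.5126,-0.5823,0.6701,-0.3058
12,-0.4787,0.8532,0.7444,0.3494,-0.5371,-0.0777,2.8600,0.3470,0.0189,0.1595,0.8443,2.3861,-0.4133,0.0514,-0.2128
13,-0.4867,0.8522,0.7880,0.3545,-0.5354,-0.0895,2.9545,0.3380,0.0327,0.1526,0.8398,1.9746,-0.2668,-0.6122,-0.1079
14,-0.4947,0.8510,0.8329,0.3593,-0.5345,-0.0867,3.0379,0.3024,0.0467,0.1452,0.8346,1.2101,-0.1373,-1.3314,0.0110
15,-0.5028,0.8498,0.8790,0.3633,-0.5376,-0.0966,3.1081,0.2365,0.0608,0.1373,0.8286,0.0355,-0.0140,-2.1138,0.1454
16,-0.5109,0.8481,0.9260,0.3661,-0.5515,-0.1485,3.1661,0.1370,0.0751,0.1290,0.8217,-1.5657,0.1136,-2.9616,0.2967
17,-0.5195,0.8451,0.9739,0.3671,-0.5861,-0.2644,3.2175,0.0068,0.0893,0.1203,0.8139,-3.5287,0.2528,-3.8658,0.4625
18,-0.5287,0.8397,1.0225,0.3662,-0.6512,-0.4563,3.2759,-0.1136,0.1034,0.1115,0.8051,-5.6484,0.4037,-4.7943,0.6231
19,-0.5392,0.8311,1.0721,0.3631,-0.7556,-0.6884,3.3372,-0.2996,0.1174,0.1027,0.7951,-7.6816,0.5534,-5.7283,0.8059
20,-0.5516,0.8188,1.1226,0.3569,-0.9002,-0.9351,3.4087,-0.5221,0.1310,0.0939,0.7839,-9.2641,0.6844,-6.6182,0.9938
21,-0.5664,0.8031,1.1743,0.3474,-1.0757,-1.1513,3.4923,-0.7514,0.1440,0.0854,0.7713,-10.0577,0.7682,-7.4166,1.1706
22,-0.5840,0.7846,1.2274,0.3346,-1.2644,-1.2936,3.5824,-0.9598,0.1563,0.0773,0.7573,-9.9071,0.7777,-8.0980,1.3244
23,-0.6043,0.7648,1.2817,0.3190,-1.4446,-1.3393,3.6673,-1.1233,0.1678,0.0697,0.7418,-8.9157,0.7000,-8.6680,1.4495
24,-0.6271,0.7450,1.3372,0.3014,-1.5983,-1.2931,3.7341,-1.2292,0.1781,0.0628,0.7249,-7.3698,0.5413,-9.1552,1.5480
25,-0.6519,0.7265,1.3935,0.2826,-1.7157,-1.1789,3.7728,-1.2794,0.1874,0.0566,0.7069,-5.5831,0.3221,-9.5933,1.6272
26,-0.6783,0.7100,1.4502,0.2635,-1.7952,-1.0255,3.7789,-1.2852,0.1957,0.0511,0.6880,-3.7906,0.0669,-10.0072,1.6955
27,-0.7055,0.6959,1.5067,0.2444,-1.8398,-0.8573,3.7530,-1.2607,0.2029,0.0463,0.6683,-2.1265,-0.2032,-10.4104,1.7595
28,-0.7332,0.6843,1.5626,0.2259,-1.8551,-0.6905,3.6984,-1.2177,0.2091,0.0421,0.6481,-0.6484,-0.4725,-10.8068,1.8229
29,-0.7610,0.6752,1.6175,0.2081,-1.8465,-0.5346,3.6203,-1.1648,0.2145,0.0385,0.6277,0.6315,-0.7309,-11.1951,1.8870
30,-0.7884,0.6682,1.6710,0.1911,-1.8191,-0.3938,3.5236,-1.1072,0.2191,0.0353,0.6073,1.7235,-0.9725,-11.5711,1.9516
31,-0.8154,0.6633,1.7230,0.1750,-1.7769,-0.2696,3.4132,-1.0480,0.2229,0.0325,0.5869,2.6470,-1.1940,-11.9302,2.0156
32,-0.8416,0.6601,1.7733,0.1598,-1.7233,-0.1618,3.2928,-0.9891,0.2261,0.0301,0.5667,3.4233,-1.3937,-12.2680,2.0779
33,-0.8670,0.6584,1.8218,0.1454,-1.6610,-0.0692,3.1657,-0.9313,0.2288,0.0280,0.5470,4.0729,-1.5712,-12.5810,2.1373
34,-0.8914,0.6579,1.8683,0.1319,-1.5919,0.0092,3.0345,-0.8750,0.2309,0.0260,0.5276,4.6143,-1.7264,-12.8664,2.1927
35,-0.9147,0.6586,1.9128,0.1192,-1.5181,0.0743,2.9014,-0.8200,0.2326,0.0243,0.5088,5.0633,-1.8589,-13.1224,2.2432
36,-0.9369,0.6601,1.9553,0.1074,-1.4405,0.1284,2.7675,-0.7678,0.2338,0.0227,0.4906,5.4332,-1.9708,-13.3487,2.2889
37,-0.9579,0.6624,1.9958,0.0963,-1.3602,0.1725,2.6342,-0.7180,0.2347,0.0211,0.4730,5.7356,-2.0634,-13.5450,2.3293
38,-0.9776,0.6653,2.0343,0.0859,-1.2782,0.2078,2.5025,-0.6704,0.2353,0.0197,0.4561,5.9801,-2.1377,-13.7116,2.3642
39,-0.9962,0.6686,2.0708,0.0762,-1.1952,0.2352,2.3729,-0.6250,0.2355,0.0183,0.4399,6.1750,-2.1951,-13.8497,2.3936
40,-1.0135,0.6723,2.1055,0.0671,-1.1119,0.2556,2.2462,-0.5818,0.2355,0.0170,0.4245,6.3270,-2.2367,-13.9605,2.4177
41,-1.0295,0.6762,2.1382,0.0587,-1.0288,0.2695,2.1226,-0.5406,0.2353,0.0157,0.4098,6.4422,-2.2638,-14.0456,2.4367
42,-1.0443,0.6803,2.1692,0.0509,-0.9465,0.2779,2.0026,-0.5015,0.2349,0.0144,0.3958,6.5255,-2.2778,-14.1069,2.4511
43,-1.0579,0.6845,2.1983,0.0437,-0.8654,0.2812,1.8862,-0.4645,0.2343,0.0131,0.3825,6.5811,-2.2798,-14.1461,2.4610
44,-1.0703,0.6887,2.2258,0.0370,-0.7860,0.2801,1.7736,-0.4295,0.2335,0.0119,0.3700,,,,
# max |τ| (N·m): 14.1461


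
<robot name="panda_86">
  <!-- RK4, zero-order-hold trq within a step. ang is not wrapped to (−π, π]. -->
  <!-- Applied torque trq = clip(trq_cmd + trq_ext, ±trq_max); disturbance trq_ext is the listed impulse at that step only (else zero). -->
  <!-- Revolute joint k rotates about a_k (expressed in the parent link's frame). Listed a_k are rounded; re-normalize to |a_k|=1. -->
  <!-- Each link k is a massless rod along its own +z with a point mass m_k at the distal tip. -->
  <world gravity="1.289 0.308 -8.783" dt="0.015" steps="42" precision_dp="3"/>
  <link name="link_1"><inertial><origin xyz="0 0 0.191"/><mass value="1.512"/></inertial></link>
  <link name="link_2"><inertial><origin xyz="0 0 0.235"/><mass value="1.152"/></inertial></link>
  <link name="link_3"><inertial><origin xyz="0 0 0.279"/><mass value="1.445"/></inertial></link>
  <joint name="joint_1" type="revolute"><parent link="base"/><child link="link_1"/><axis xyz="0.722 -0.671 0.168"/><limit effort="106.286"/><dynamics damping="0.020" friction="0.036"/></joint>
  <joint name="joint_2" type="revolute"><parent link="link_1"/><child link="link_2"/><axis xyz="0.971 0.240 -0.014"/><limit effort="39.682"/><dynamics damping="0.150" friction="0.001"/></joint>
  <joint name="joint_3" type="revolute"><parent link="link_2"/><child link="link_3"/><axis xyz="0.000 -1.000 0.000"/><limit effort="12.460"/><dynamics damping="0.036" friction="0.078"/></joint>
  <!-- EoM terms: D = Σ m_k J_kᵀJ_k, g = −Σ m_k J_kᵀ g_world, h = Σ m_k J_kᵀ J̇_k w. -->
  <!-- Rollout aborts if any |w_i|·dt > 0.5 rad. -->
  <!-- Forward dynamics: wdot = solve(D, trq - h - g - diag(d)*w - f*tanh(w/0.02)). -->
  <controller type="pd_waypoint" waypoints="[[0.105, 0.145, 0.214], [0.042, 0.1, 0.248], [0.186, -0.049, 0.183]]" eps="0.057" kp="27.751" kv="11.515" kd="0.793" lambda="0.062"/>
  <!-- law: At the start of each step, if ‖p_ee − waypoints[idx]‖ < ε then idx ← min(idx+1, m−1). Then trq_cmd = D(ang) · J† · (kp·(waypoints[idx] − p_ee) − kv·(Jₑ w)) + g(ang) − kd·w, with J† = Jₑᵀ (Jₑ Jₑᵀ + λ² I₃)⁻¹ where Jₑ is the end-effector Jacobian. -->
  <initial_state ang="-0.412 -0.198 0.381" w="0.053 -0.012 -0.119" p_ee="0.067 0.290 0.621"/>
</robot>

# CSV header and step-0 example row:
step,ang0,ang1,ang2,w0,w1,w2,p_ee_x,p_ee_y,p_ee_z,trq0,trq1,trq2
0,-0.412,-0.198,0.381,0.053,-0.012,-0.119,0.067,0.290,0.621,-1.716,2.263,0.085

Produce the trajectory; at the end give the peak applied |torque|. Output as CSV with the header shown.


step,ang0,ang1,ang2,w0,w1,w2,p_ee_x,p_ee_y,p_ee_z,trq0,trq1,trq2
1,-0.415,-0.194,0.388,-0.499,0.492,1.014,0.068,0.290,0.621,-0.419,2.136,-0.770
2,-0.425,-0.185,0.407,-0.818,0.740,1.520,0.068,0.290,0.619,0.928,2.232,-0.980
3,-0.439,-0.173,0.431,-1.024,0.875,1.759,0.069,0.290,0.618,2.235,2.402,-0.942
4,-0.456,-0.159,0.459,-1.167,0.955,1.873,0.071,0.291,0.615,3.460,2.589,-0.813
5,-0.474,-0.145,0.487,-1.270,1.006,1.926,0.074,0.292,0.612,4.584,2.768,-0.659
6,-0.493,-0.129,0.516,-1.346,1.038,1.947,0.077,0.293,0.609,5.602,2.930,-0.509
7,-0.514,-0.114,0.545,-1.399,1.060,1.950,0.080,0.295,0.605,6.512,3.074,-0.374
8,-0.535,-0.098,0.574,-1.436,1.073,1.942,0.084,0.296,0.602,7.319,3.197,-0.259
9,-0.557,-0.081,0.603,-1.459,1.081,1.927,0.088,0.298,0.597,8.029,3.302,-0.165
10,-0.579,-0.065,0.632,-1.471,1.085,1.908,0.092,0.300,0.593,8.649,3.390,-0.090
11,-0.601,-0.049,0.661,-1.474,1.085,1.886,0.096,0.301,0.588,9.187,3.462,-0.035
12,-0.623,-0.033,0.689,-1.469,1.083,1.864,0.101,0.303,0.583,9.651,3.519,0.004
13,-0.645,-0.017,0.716,-1.458,1.079,1.840,0.105,0.305,0.578,10.050,3.565,0.028
14,-0.667,-0.000,0.744,-1.442,1.075,1.817,0.109,0.306,0.573,10.392,3.599,0.038
15,-0.688,0.016,0.771,-1.423,1.069,1.794,0.113,0.307,0.568,10.682,3.623,0.037
16,-0.709,0.032,0.798,-1.400,1.063,1.771,0.116,0.309,0.563,10.927,3.638,0.026
17,-0.730,0.048,0.824,-1.376,1.057,1.749,0.120,0.310,0.558,11.134,3.646,0.006
18,-0.751,0.063,0.850,-1.349,1.051,1.727,0.124,0.311,0.552,11.307,3.647,-0.021
19,-0.771,0.079,0.876,-1.321,1.045,1.705,0.127,0.312,0.547,11.451,3.642,-0.053
20,-0.790,0.095,0.901,-1.292,1.040,1.684,0.130,0.313,0.542,11.569,3.632,-0.091
21,-0.809,0.110,0.926,-1.263,1.034,1.663,0.133,0.313,0.536,11.665,3.618,-0.133
22,-0.828,0.126,0.951,-1.233,1.029,1.643,0.136,0.314,0.531,11.743,3.601,-0.178
23,-0.846,0.141,0.975,-1.202,1.023,1.622,0.138,0.314,0.526,11.803,3.579,-0.227
24,-0.864,0.156,1.000,-1.172,1.018,1.602,0.140,0.314,0.520,11.849,3.556,-0.277
25,-0.881,0.172,1.023,-1.142,1.014,1.582,0.143,0.314,0.515,11.883,3.530,-0.329
26,-0.898,0.187,1.047,-1.112,1.009,1.562,0.144,0.314,0.510,11.905,3.501,-0.383
27,-0.915,0.202,1.070,-1.082,1.005,1.542,0.146,0.314,0.505,11.919,3.472,-0.437
28,-0.931,0.217,1.093,-1.052,1.001,1.521,0.148,0.314,0.500,11.923,3.440,-0.493
29,-0.946,0.232,1.116,-1.023,0.997,1.501,0.149,0.314,0.495,11.920,3.408,-0.549
30,-0.961,0.247,1.138,-0.994,0.994,1.481,0.151,0.313,0.490,11.911,3.375,-0.605
31,-0.976,0.262,1.160,-0.966,0.990,1.461,0.152,0.313,0.485,11.896,3.340,-0.662
32,-0.990,0.276,1.182,-0.938,0.987,1.441,0.153,0.312,0.480,11.876,3.305,-0.718
33,-1.004,0.291,1.203,-0.910,0.984,1.420,0.154,0.311,0.475,11.852,3.270,-0.774
34,-1.018,0.306,1.225,-0.883,0.980,1.400,0.154,0.310,0.470,11.823,3.234,-0.831
35,-1.031,0.321,1.245,-0.857,0.977,1.379,0.155,0.310,0.466,11.791,3.198,-0.887
36,-1.043,0.335,1.266,-0.831,0.974,1.359,0.155,0.309,0.461,11.756,3.161,-0.942
37,-1.056,0.350,1.286,-0.805,0.972,1.339,0.156,0.308,0.457,11.718,3.125,-0.997
38,-1.067,0.364,1.306,-0.780,0.969,1.318,0.156,0.306,0.452,11.677,3.088,-1.052
39,-1.079,0.379,1.326,-0.756,0.966,1.298,0.156,0.305,0.448,11.634,3.051,-1.106
40,-1.090,0.393,1.345,-0.732,0.963,1.278,0.156,0.304,0.444,11.589,3.014,-1.159
41,-1.101,0.408,1.364,-0.708,0.961,1.257,0.156,0.303,0.439,11.542,2.977,-1.212
42,-1.111,0.422,1.383,-0.685,0.958,1.237,0.156,0.301,0.435,,,
# max |trq| (N·m): 11.923


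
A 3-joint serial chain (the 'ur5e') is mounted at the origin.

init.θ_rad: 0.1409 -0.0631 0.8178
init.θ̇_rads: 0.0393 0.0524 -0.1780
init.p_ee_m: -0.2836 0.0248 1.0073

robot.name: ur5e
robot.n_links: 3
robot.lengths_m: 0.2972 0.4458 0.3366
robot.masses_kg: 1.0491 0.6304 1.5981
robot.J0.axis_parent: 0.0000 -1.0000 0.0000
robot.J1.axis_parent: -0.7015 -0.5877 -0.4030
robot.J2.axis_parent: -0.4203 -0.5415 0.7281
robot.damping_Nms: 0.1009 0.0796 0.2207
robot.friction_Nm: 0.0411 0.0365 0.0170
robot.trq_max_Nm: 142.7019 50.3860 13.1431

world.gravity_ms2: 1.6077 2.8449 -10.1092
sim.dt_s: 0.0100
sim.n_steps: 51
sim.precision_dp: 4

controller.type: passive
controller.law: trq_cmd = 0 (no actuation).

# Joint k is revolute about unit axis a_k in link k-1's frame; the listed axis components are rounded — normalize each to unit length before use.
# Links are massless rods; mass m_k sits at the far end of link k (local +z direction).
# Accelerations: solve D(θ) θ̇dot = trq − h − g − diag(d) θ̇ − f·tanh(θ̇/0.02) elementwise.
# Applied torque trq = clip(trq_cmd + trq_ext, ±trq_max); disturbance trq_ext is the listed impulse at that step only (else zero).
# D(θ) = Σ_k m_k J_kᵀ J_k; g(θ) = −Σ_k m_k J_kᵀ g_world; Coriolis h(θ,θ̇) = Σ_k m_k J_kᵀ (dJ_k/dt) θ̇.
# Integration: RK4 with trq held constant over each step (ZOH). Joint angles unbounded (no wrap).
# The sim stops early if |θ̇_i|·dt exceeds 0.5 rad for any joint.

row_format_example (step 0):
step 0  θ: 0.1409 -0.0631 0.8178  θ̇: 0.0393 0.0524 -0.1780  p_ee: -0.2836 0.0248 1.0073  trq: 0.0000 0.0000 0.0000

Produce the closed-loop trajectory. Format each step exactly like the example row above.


step 1  θ: 0.1408 -0.0623 0.8187  θ̇: -0.0580 0.1022 0.3422  p_ee: -0.2840 0.0252 1.0071  trq: 0.0000 0.0000 0.0000
step 2  θ: 0.1398 -0.0610 0.8245  θ̇: -0.1475 0.1542 0.8124  p_ee: -0.2846 0.0260 1.0064  trq: 0.0000 0.0000 0.0000
step 3  θ: 0.1379 -0.0592 0.8348  θ̇: -0.2311 0.2103 1.2395  p_ee: -0.2853 0.0270 1.0052  trq: 0.0000 0.0000 0.0000
step 4  θ: 0.1352 -0.0568 0.8491  θ̇: -0.3097 0.2714 1.6270  p_ee: -0.2862 0.0283 1.0036  trq: 0.0000 0.0000 0.0000
step 5  θ: 0.1317 -0.0538 0.8672  θ̇: -0.3840 0.3383 1.9788  p_ee: -0.2873 0.0299 1.0016  trq: 0.0000 0.0000 0.0000
step 6  θ: 0.1275 -0.0500 0.8886  θ̇: -0.4547 0.4114 2.2986  p_ee: -0.2885 0.0318 0.9992  trq: 0.0000 0.0000 0.0000
step 7  θ: 0.1226 -0.0455 0.9131  θ̇: -0.5223 0.4910 2.5901  p_ee: -0.2898 0.0340 0.9964  trq: 0.0000 0.0000 0.0000
step 8  θ: 0.1171 -0.0402 0.9403  θ̇: -0.5873 0.5772 2.8567  p_ee: -0.2912 0.0365 0.9931  trq: 0.0000 0.0000 0.0000
step 9  θ: 0.1109 -0.0340 0.9701  θ̇: -0.6500 0.6701 3.1013  p_ee: -0.2928 0.0394 0.9894  trq: 0.0000 0.0000 0.0000
step 10  θ: 0.1041 -0.0268 1.0023  θ̇: -0.7106 0.7697 3.3265  p_ee: -0.2944 0.0425 0.9854  trq: 0.0000 0.0000 0.0000
step 11  θ: 0.0967 -0.0185 1.0366  θ̇: -0.7693 0.8761 3.5346  p_ee: -0.2962 0.0459 0.9809  trq: 0.0000 0.0000 0.0000
step 12  θ: 0.0887 -0.0092 1.0729  θ̇: -0.8263 0.9893 3.7273  p_ee: -0.2980 0.0496 0.9759  trq: 0.0000 0.0000 0.0000
step 13  θ: 0.0801 0.0013 1.1111  θ̇: -0.8815 1.1094 3.9062  p_ee: -0.2998 0.0537 0.9705  trq: 0.0000 0.0000 0.0000
step 14  θ: 0.0711 0.0130 1.1510  θ̇: -0.9351 1.2364 4.0726  p_ee: -0.3017 0.0580 0.9647  trq: 0.0000 0.0000 0.0000
step 15  θ: 0.0614 0.0260 1.1925  θ̇: -0.9869 1.3704 4.2274  p_ee: -0.3036 0.0627 0.9584  trq: 0.0000 0.0000 0.0000
step 16  θ: 0.0513 0.0404 1.2355  θ̇: -1.0370 1.5115 4.3713  p_ee: -0.3055 0.0677 0.9516  trq: 0.0000 0.0000 0.0000
step 17  θ: 0.0407 0.0563 1.2799  θ̇: -1.0852 1.6599 4.5049  p_ee: -0.3074 0.0730 0.9443  trq: 0.0000 0.0000 0.0000
step 18  θ: 0.0296 0.0736 1.3256  θ̇: -1.1315 1.8154 4.6284  p_ee: -0.3094 0.0786 0.9365  trq: 0.0000 0.0000 0.0000
step 19  θ: 0.0181 0.0926 1.3725  θ̇: -1.1758 1.9784 4.7421  p_ee: -0.3112 0.0845 0.9282  trq: 0.0000 0.0000 0.0000
step 20  θ: 0.0061 0.1132 1.4204  θ̇: -1.2179 2.1487 4.8457  p_ee: -0.3131 0.0908 0.9194  trq: 0.0000 0.0000 0.0000
step 21  θ: -0.0063 0.1356 1.4693  θ̇: -1.2576 2.3264 4.9391  p_ee: -0.3149 0.0973 0.9101  trq: 0.0000 0.0000 0.0000
step 22  θ: -0.0190 0.1598 1.5191  θ̇: -1.2949 2.5114 5.0218  p_ee: -0.3166 0.1043 0.9002  trq: 0.0000 0.0000 0.0000
step 23  θ: -0.0322 0.1858 1.5697  θ̇: -1.3296 2.7035 5.0931  p_ee: -0.3183 0.1115 0.8898  trq: 0.0000 0.0000 0.0000
step 24  θ: -0.0456 0.2139 1.6210  θ̇: -1.3615 2.9024 5.1522  p_ee: -0.3198 0.1191 0.8789  trq: 0.0000 0.0000 0.0000
step 25  θ: -0.0594 0.2439 1.6727  θ̇: -1.3905 3.1077 5.1978  p_ee: -0.3213 0.1270 0.8674  trq: 0.0000 0.0000 0.0000
step 26  θ: -0.0734 0.2760 1.7249  θ̇: -1.4164 3.3186 5.2285  p_ee: -0.3227 0.1353 0.8554  trq: 0.0000 0.0000 0.0000
step 27  θ: -0.0877 0.3103 1.7772  θ̇: -1.4391 3.5343 5.2425  p_ee: -0.3239 0.1440 0.8429  trq: 0.0000 0.0000 0.0000
step 28  θ: -0.1022 0.3467 1.8297  θ̇: -1.4585 3.7536 5.2375  p_ee: -0.3250 0.1530 0.8299  trq: 0.0000 0.0000 0.0000
step 29  θ: -0.1168 0.3854 1.8819  θ̇: -1.4744 3.9749 5.2109  p_ee: -0.3259 0.1624 0.8163  trq: 0.0000 0.0000 0.0000
step 30  θ: -0.1317 0.4262 1.9338  θ̇: -1.4869 4.1964 5.1596  p_ee: -0.3268 0.1722 0.8022  trq: 0.0000 0.0000 0.0000
step 31  θ: -0.1466 0.4693 1.9850  θ̇: -1.4961 4.4158 5.0801  p_ee: -0.3274 0.1825 0.7875  trq: 0.0000 0.0000 0.0000
step 32  θ: -0.1616 0.5145 2.0353  θ̇: -1.5020 4.6304 4.9683  p_ee: -0.3279 0.1932 0.7723  trq: 0.0000 0.0000 0.0000
step 33  θ: -0.1766 0.5619 2.0843  θ̇: -1.5050 4.8372 4.8195  p_ee: -0.3283 0.2043 0.7566  trq: 0.0000 0.0000 0.0000
step 34  θ: -0.1917 0.6112 2.1315  θ̇: -1.5055 5.0330 4.6290  p_ee: -0.3285 0.2159 0.7403  trq: 0.0000 0.0000 0.0000
step 35  θ: -0.2067 0.6625 2.1767  θ̇: -1.5042 5.2144 4.3916  p_ee: -0.3285 0.2281 0.7234  trq: 0.0000 0.0000 0.0000
step 36  θ: -0.2217 0.7155 2.2192  θ̇: -1.5019 5.3780 4.1022  p_ee: -0.3284 0.2407 0.7059  trq: 0.0000 0.0000 0.0000
step 37  θ: -0.2367 0.7700 2.2585  θ̇: -1.4995 5.5208 3.7563  p_ee: -0.3281 0.2538 0.6876  trq: 0.0000 0.0000 0.0000
step 38  θ: -0.2517 0.8258 2.2941  θ̇: -1.4980 5.6400 3.3502  p_ee: -0.3276 0.2675 0.6686  trq: 0.0000 0.0000 0.0000
step 39  θ: -0.2667 0.8827 2.3253  θ̇: -1.4987 5.7338 2.8815  p_ee: -0.3268 0.2817 0.6487  trq: 0.0000 0.0000 0.0000
step 40  θ: -0.2817 0.9404 2.3516  θ̇: -1.5022 5.8012 2.3500  p_ee: -0.3258 0.2964 0.6279  trq: 0.0000 0.0000 0.0000
step 41  θ: -0.2968 0.9986 2.3721  θ̇: -1.5095 5.8424 1.7574  p_ee: -0.3246 0.3114 0.6060  trq: 0.0000 0.0000 0.0000
step 42  θ: -0.3119 1.0572 2.3865  θ̇: -1.5205 5.8587 1.1084  p_ee: -0.3230 0.3269 0.5829  trq: 0.0000 0.0000 0.0000
step 43  θ: -0.3272 1.1157 2.3941  θ̇: -1.5349 5.8522 0.4099  p_ee: -0.3210 0.3426 0.5586  trq: 0.0000 0.0000 0.0000
step 44  θ: -0.3426 1.1741 2.3946  θ̇: -1.5518 5.8266 -0.3274  p_ee: -0.3186 0.3585 0.5330  trq: 0.0000 0.0000 0.0000
step 45  θ: -0.3582 1.2322 2.3875  θ̇: -1.5698 5.7874 -1.0876  p_ee: -0.3157 0.3744 0.5060  trq: 0.0000 0.0000 0.0000
step 46  θ: -0.3740 1.2899 2.3728  θ̇: -1.5859 5.7367 -1.8664  p_ee: -0.3123 0.3903 0.4774  trq: 0.0000 0.0000 0.0000
step 47  θ: -0.3899 1.3469 2.3502  θ̇: -1.5972 5.6794 -2.6518  p_ee: -0.3082 0.4060 0.4474  trq: 0.0000 0.0000 0.0000
step 48  θ: -0.4059 1.4034 2.3197  θ̇: -1.6002 5.6202 -3.4323  p_ee: -0.3034 0.4215 0.4159  trq: 0.0000 0.0000 0.0000
step 49  θ: -0.4219 1.4594 2.2816  θ̇: -1.5912 5.5643 -4.1971  p_ee: -0.2979 0.4366 0.3829  trq: 0.0000 0.0000 0.0000
step 50  θ: -0.4377 1.5148 2.2359  θ̇: -1.5661 5.5165 -4.9373  p_ee: -0.2914 0.4512 0.3484  trq: 0.0000 0.0000 0.0000
step 51  θ: -0.4532 1.5697 2.1829  θ̇: -1.5207 5.4813 -5.6458  p_ee: -0.2840 0.4654 0.3126


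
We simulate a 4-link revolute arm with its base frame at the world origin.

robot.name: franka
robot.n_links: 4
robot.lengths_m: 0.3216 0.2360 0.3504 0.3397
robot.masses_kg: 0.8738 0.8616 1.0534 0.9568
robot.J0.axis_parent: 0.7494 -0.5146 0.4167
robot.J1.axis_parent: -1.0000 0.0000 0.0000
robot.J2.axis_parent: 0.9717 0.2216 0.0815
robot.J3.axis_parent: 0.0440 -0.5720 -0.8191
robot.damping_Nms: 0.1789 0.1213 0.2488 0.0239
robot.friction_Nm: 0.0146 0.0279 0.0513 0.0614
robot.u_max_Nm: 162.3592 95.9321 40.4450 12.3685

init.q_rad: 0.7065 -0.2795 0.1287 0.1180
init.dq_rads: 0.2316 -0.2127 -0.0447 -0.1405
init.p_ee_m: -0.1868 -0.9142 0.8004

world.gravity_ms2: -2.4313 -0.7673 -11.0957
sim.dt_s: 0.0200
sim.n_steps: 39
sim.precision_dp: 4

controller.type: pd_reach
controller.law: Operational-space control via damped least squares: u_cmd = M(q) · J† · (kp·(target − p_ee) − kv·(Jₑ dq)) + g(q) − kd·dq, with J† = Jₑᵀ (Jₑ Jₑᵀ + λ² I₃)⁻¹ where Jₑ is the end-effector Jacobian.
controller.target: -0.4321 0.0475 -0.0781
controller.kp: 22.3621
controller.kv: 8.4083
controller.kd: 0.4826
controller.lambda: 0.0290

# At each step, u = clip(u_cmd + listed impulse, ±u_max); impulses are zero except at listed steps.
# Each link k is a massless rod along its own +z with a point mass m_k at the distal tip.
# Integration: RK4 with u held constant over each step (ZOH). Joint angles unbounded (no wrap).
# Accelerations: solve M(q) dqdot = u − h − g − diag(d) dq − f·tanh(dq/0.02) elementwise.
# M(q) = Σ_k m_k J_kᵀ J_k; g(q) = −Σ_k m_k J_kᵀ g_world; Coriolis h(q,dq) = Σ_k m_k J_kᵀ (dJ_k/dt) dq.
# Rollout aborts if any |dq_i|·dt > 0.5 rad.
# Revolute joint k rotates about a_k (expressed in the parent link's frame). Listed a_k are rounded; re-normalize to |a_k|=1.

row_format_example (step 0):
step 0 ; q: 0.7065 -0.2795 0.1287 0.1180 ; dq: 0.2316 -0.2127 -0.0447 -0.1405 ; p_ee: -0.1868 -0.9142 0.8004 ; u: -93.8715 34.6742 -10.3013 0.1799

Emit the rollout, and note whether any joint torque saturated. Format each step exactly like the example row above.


step 1 ; q: 0.6812 -0.3036 0.1414 0.2034 ; dq: -2.7393 -2.1397 1.4231 8.5347 ; p_ee: -0.1863 -0.9157 0.7925 ; u: -73.9363 28.0813 -8.4961 -3.8665
step 2 ; q: 0.6088 -0.3610 0.1755 0.3924 ; dq: -4.5060 -3.6137 2.0052 10.1412 ; p_ee: -0.1838 -0.9073 0.7837 ; u: -43.0104 16.6327 -5.0529 -3.5351
step 3 ; q: 0.5108 -0.4415 0.2164 0.5790 ; dq: -5.3532 -4.5385 1.9452 8.2795 ; p_ee: -0.1743 -0.8892 0.7779 ; u: -21.6218 8.5976 -2.6647 -1.7945
step 4 ; q: 0.4003 -0.5348 0.2562 0.7230 ; dq: -5.7519 -4.8855 1.9142 5.9547 ; p_ee: -0.1584 -0.8659 0.7735 ; u: -10.5548 4.3999 -1.6517 -0.3377
step 5 ; q: 0.2836 -0.6311 0.2976 0.8253 ; dq: -5.9422 -4.7966 2.1724 4.1795 ; p_ee: -0.1396 -0.8409 0.7674 ; u: -5.9676 2.8971 -1.7436 0.5317
step 6 ; q: 0.1640 -0.7241 0.3451 0.8960 ; dq: -6.0350 -4.5197 2.5502 2.8477 ; p_ee: -0.1211 -0.8156 0.7574 ; u: -4.9977 3.2001 -2.5388 1.0515
step 7 ; q: 0.0430 -0.8107 0.4003 0.9425 ; dq: -6.0668 -4.1491 2.9602 1.7927 ; p_ee: -0.1055 -0.7903 0.7427 ; u: -5.8625 4.6932 -3.7943 1.4003
step 8 ; q: -0.0781 -0.8893 0.4636 0.9696 ; dq: -6.0476 -3.7225 3.3555 0.9154 ; p_ee: -0.0940 -0.7650 0.7235 ; u: -7.2960 6.8142 -5.2879 1.6671
step 9 ; q: -0.1983 -0.9590 0.5344 0.9806 ; dq: -5.9764 -3.2657 3.7020 0.1874 ; p_ee: -0.0872 -0.7393 0.7005 ; u: -8.3984 9.0111 -6.7875 1.8771
step 10 ; q: -0.3164 -1.0192 0.6118 0.9795 ; dq: -5.8335 -2.7751 4.0203 -0.2531 ; p_ee: -0.0851 -0.7128 0.6747 ; u: -8.6820 10.8340 -8.1184 1.9525
step 11 ; q: -0.4311 -1.0701 0.6943 0.9714 ; dq: -5.6487 -2.3544 4.1939 -0.5625 ; p_ee: -0.0874 -0.6851 0.6469 ; u: -8.1971 12.1486 -9.1574 1.9809
step 12 ; q: -0.5417 -1.1135 0.7788 0.9581 ; dq: -5.4353 -2.0200 4.2304 -0.7678 ; p_ee: -0.0933 -0.6564 0.6183 ; u: -7.2262 13.0109 -9.9376 1.9822
step 13 ; q: -0.6478 -1.1509 0.8631 0.9424 ; dq: -5.1951 -1.7549 4.1816 -0.8096 ; p_ee: -0.1019 -0.6267 0.5893 ; u: -6.0184 13.5198 -10.5234 1.9236
step 14 ; q: -0.7491 -1.1839 0.9456 0.9267 ; dq: -4.9468 -1.5680 4.0530 -0.7587 ; p_ee: -0.1126 -0.5963 0.5606 ; u: -4.7930 13.8104 -10.9666 1.8433
step 15 ; q: -0.8454 -1.2138 1.0249 0.9127 ; dq: -4.6994 -1.4455 3.8718 -0.6439 ; p_ee: -0.1246 -0.5656 0.5323 ; u: -3.6635 13.9716 -11.3129 1.7545
step 16 ; q: -0.9369 -1.2419 1.1002 0.9013 ; dq: -4.4595 -1.3743 3.6571 -0.4977 ; p_ee: -0.1373 -0.5350 0.5047 ; u: -2.6831 14.0613 -11.5918 1.6720
step 17 ; q: -1.0236 -1.2690 1.1710 0.8930 ; dq: -4.2307 -1.3408 3.4251 -0.3402 ; p_ee: -0.1504 -0.5047 0.4778 ; u: -1.8639 14.1119 -11.8216 1.6030
step 18 ; q: -1.1060 -1.2957 1.2371 0.8878 ; dq: -4.0145 -1.3338 3.1872 -0.1845 ; p_ee: -0.1635 -0.4751 0.4515 ; u: -1.1986 14.1404 -12.0126 1.5507
step 19 ; q: -1.1842 -1.3224 1.2985 0.8857 ; dq: -3.8116 -1.3441 2.9508 -0.0389 ; p_ee: -0.1764 -0.4464 0.4260 ; u: -0.6711 14.1558 -12.1709 1.5161
step 20 ; q: -1.2585 -1.3495 1.3550 0.8856 ; dq: -3.6399 -1.3793 2.6967 -0.0119 ; p_ee: -0.1888 -0.4189 0.4011 ; u: -0.3057 14.1900 -12.3023 1.5573
step 21 ; q: -1.3295 -1.3773 1.4068 0.8866 ; dq: -3.4689 -1.4030 2.4776 0.0796 ; p_ee: -0.2006 -0.3927 0.3767 ; u: -0.0024 14.1904 -12.4109 1.5651
step 22 ; q: -1.3973 -1.4057 1.4541 0.8886 ; dq: -3.3181 -1.4322 2.2617 0.1127 ; p_ee: -0.2118 -0.3679 0.3530 ; u: 0.1993 14.1953 -12.4966 1.6077
step 23 ; q: -1.4621 -1.4345 1.4975 0.8919 ; dq: -3.1682 -1.4501 2.0756 0.2019 ; p_ee: -0.2222 -0.3445 0.3299 ; u: 0.3654 14.1736 -12.5589 1.6168
step 24 ; q: -1.5241 -1.4636 1.5372 0.8967 ; dq: -3.0298 -1.4664 1.9007 0.2764 ; p_ee: -0.2320 -0.3225 0.3075 ; u: 0.4749 14.1470 -12.5979 1.6327
step 25 ; q: -1.5833 -1.4931 1.5736 0.9030 ; dq: -2.9024 -1.4793 1.7380 0.3383 ; p_ee: -0.2411 -0.3021 0.2857 ; u: 0.5392 14.1146 -12.6156 1.6529
step 26 ; q: -1.6402 -1.5228 1.6068 0.9103 ; dq: -2.7858 -1.4876 1.5877 0.3885 ; p_ee: -0.2495 -0.2830 0.2647 ; u: 0.5675 14.0759 -12.6140 1.6760
step 27 ; q: -1.6948 -1.5526 1.6372 0.9186 ; dq: -2.6796 -1.4908 1.4497 0.4281 ; p_ee: -0.2573 -0.2654 0.2444 ; u: 0.5674 14.0303 -12.5949 1.7004
step 28 ; q: -1.7474 -1.5824 1.6649 0.9275 ; dq: -2.5837 -1.4886 1.3238 0.4583 ; p_ee: -0.2645 -0.2492 0.2248 ; u: 0.5454 13.9772 -12.5599 1.7250
step 29 ; q: -1.7982 -1.6121 1.6902 0.9370 ; dq: -2.4980 -1.4811 1.2097 0.4806 ; p_ee: -0.2712 -0.2343 0.2060 ; u: 0.5068 13.9161 -12.5109 1.7487
step 30 ; q: -1.8474 -1.6416 1.7134 0.9468 ; dq: -2.4223 -1.4684 1.1071 0.4962 ; p_ee: -0.2773 -0.2207 0.1880 ; u: 0.4559 13.8466 -12.4493 1.7706
step 31 ; q: -1.8952 -1.6708 1.7346 0.9569 ; dq: -2.3565 -1.4510 1.0154 0.5063 ; p_ee: -0.2830 -0.2082 0.1708 ; u: 0.3960 13.7682 -12.3766 1.7899
step 32 ; q: -1.9418 -1.6996 1.7541 0.9671 ; dq: -2.3003 -1.4293 0.9344 0.5123 ; p_ee: -0.2883 -0.1969 0.1544 ; u: 0.3296 13.6804 -12.2944 1.8062
step 33 ; q: -1.9873 -1.7280 1.7721 0.9775 ; dq: -2.2536 -1.4037 0.8635 0.5153 ; p_ee: -0.2933 -0.1865 0.1389 ; u: 0.2587 13.5830 -12.2038 1.8190
step 34 ; q: -2.0320 -1.7558 1.7887 0.9878 ; dq: -2.2161 -1.3748 0.8023 0.5162 ; p_ee: -0.2979 -0.1772 0.1242 ; u: 0.1845 13.4755 -12.1060 1.8280
step 35 ; q: -2.0760 -1.7830 1.8042 0.9981 ; dq: -2.1875 -1.3430 0.7505 0.5161 ; p_ee: -0.3022 -0.1687 0.1103 ; u: 0.1077 13.3577 -12.0021 1.8332
step 36 ; q: -2.1196 -1.8095 1.8188 1.0085 ; dq: -2.1673 -1.3089 0.7075 0.5157 ; p_ee: -0.3063 -0.1611 0.0972 ; u: 0.0287 13.2291 -11.8929 1.8345
step 37 ; q: -2.1628 -1.8353 1.8326 1.0188 ; dq: -2.1552 -1.2730 0.6730 0.5157 ; p_ee: -0.3102 -0.1542 0.0850 ; u: -0.0524 13.0895 -11.7790 1.8320
step 38 ; q: -2.2059 -1.8605 1.8458 1.0291 ; dq: -2.1506 -1.2358 0.6464 0.5169 ; p_ee: -0.3139 -0.1480 0.0736 ; u: -0.1358 12.9383 -11.6610 1.8257
step 39 ; q: -2.2490 -1.8848 1.8585 1.0395 ; dq: -2.1530 -1.1978 0.6272 0.5198 ; p_ee: -0.3175 -0.1424 0.0629
any joint saturated: no


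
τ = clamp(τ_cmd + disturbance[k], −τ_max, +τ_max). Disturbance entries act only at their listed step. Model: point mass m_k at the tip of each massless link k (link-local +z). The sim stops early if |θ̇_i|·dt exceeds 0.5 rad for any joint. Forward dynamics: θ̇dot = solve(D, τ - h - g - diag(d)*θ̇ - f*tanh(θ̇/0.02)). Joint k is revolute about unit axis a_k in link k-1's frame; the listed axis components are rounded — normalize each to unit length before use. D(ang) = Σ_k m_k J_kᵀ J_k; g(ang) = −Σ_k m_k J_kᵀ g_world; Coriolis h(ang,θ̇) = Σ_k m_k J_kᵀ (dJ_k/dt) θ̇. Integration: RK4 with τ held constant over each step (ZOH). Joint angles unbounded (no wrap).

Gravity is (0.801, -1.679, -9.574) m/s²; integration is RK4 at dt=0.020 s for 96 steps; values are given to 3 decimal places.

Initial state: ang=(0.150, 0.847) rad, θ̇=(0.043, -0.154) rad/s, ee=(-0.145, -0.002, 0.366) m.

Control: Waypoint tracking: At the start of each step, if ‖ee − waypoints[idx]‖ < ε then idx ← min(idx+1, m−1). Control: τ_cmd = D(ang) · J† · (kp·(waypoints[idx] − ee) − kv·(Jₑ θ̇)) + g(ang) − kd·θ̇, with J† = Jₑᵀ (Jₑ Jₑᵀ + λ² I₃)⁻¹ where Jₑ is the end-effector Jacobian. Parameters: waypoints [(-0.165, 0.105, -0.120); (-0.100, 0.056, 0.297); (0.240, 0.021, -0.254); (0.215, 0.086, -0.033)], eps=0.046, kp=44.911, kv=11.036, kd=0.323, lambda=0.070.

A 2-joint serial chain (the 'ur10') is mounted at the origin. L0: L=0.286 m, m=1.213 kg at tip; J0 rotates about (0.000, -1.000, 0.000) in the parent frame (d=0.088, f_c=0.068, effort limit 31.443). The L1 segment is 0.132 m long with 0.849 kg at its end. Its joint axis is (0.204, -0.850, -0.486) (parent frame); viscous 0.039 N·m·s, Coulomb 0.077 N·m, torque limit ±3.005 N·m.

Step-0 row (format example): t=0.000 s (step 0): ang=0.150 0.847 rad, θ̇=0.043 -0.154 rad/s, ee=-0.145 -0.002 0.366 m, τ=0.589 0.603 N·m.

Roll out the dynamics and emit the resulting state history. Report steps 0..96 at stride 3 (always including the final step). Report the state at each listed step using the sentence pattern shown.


t=0.060 s (step 3): ang=0.147 0.961 rad, θ̇=0.055 2.242 rad/s, ee=-0.151 0.001 0.357 m, τ=-0.398 -0.383 N·m.
t=0.120 s (step 6): ang=0.157 1.098 rad, θ̇=0.266 2.329 rad/s, ee=-0.162 0.006 0.342 m, τ=-0.632 -0.450 N·m.
t=0.180 s (step 9): ang=0.179 1.239 rad, θ̇=0.488 2.343 rad/s, ee=-0.175 0.011 0.324 m, τ=-0.815 -0.494 N·m.
t=0.240 s (step 12): ang=0.216 1.378 rad, θ̇=0.737 2.286 rad/s, ee=-0.190 0.018 0.303 m, τ=-1.054 -0.523 N·m.
t=0.300 s (step 15): ang=0.268 1.512 rad, θ̇=1.003 2.164 rad/s, ee=-0.205 0.024 0.279 m, τ=-1.385 -0.530 N·m.
t=0.360 s (step 18): ang=0.336 1.637 rad, θ̇=1.269 1.986 rad/s, ee=-0.221 0.031 0.252 m, τ=-1.811 -0.509 N·m.
t=0.420 s (step 21): ang=0.420 1.749 rad, θ̇=1.514 1.767 rad/s, ee=-0.237 0.038 0.222 m, τ=-2.318 -0.456 N·m.
t=0.480 s (step 24): ang=0.517 1.849 rad, θ̇=1.716 1.527 rad/s, ee=-0.251 0.044 0.190 m, τ=-2.883 -0.371 N·m.
t=0.540 s (step 27): ang=0.624 1.933 rad, θ̇=1.860 1.287 rad/s, ee=-0.264 0.049 0.157 m, τ=-3.472 -0.261 N·m.
t=0.600 s (step 30): ang=0.738 2.004 rad, θ̇=1.937 1.063 rad/s, ee=-0.274 0.053 0.122 m, τ=-4.044 -0.136 N·m.
t=0.660 s (step 33): ang=0.855 2.062 rad, θ̇=1.946 0.868 rad/s, ee=-0.281 0.057 0.088 m, τ=-4.562 -0.005 N·m.
t=0.720 s (step 36): ang=0.970 2.110 rad, θ̇=1.893 0.710 rad/s, ee=-0.285 0.059 0.054 m, τ=-4.996 0.121 N·m.
t=0.780 s (step 39): ang=1.081 2.149 rad, θ̇=1.788 0.587 rad/s, ee=-0.285 0.062 0.023 m, τ=-5.328 0.238 N·m.
t=0.840 s (step 42): ang=1.184 2.182 rad, θ̇=1.648 0.497 rad/s, ee=-0.283 0.064 -0.006 m, τ=-5.556 0.342 N·m.
t=0.900 s (step 45): ang=1.278 2.210 rad, θ̇=1.488 0.432 rad/s, ee=-0.278 0.065 -0.032 m, τ=-5.690 0.432 N·m.
t=0.960 s (step 48): ang=1.362 2.234 rad, θ̇=1.320 0.386 rad/s, ee=-0.272 0.067 -0.054 m, τ=-5.748 0.509 N·m.
t=1.020 s (step 51): ang=1.437 2.257 rad, θ̇=1.155 0.354 rad/s, ee=-0.266 0.068 -0.073 m, τ=-5.748 0.574 N·m.
t=1.080 s (step 54): ang=1.501 2.277 rad, θ̇=0.999 0.331 rad/s, ee=-0.259 0.069 -0.089 m, τ=-5.710 0.628 N·m.
t=1.140 s (step 57): ang=1.557 2.297 rad, θ̇=0.858 0.314 rad/s, ee=-0.252 0.071 -0.102 m, τ=-5.649 0.674 N·m.
t=1.200 s (step 60): ang=1.605 2.315 rad, θ̇=0.733 0.300 rad/s, ee=-0.245 0.072 -0.113 m, τ=-5.577 0.712 N·m.
t=1.260 s (step 63): ang=1.645 2.333 rad, θ̇=0.625 0.288 rad/s, ee=-0.239 0.073 -0.121 m, τ=-5.502 0.745 N·m.
t=1.320 s (step 66): ang=1.680 2.350 rad, θ̇=0.531 0.277 rad/s, ee=-0.234 0.074 -0.128 m, τ=-5.428 0.772 N·m.
t=1.380 s (step 69): ang=1.709 2.366 rad, θ̇=0.452 0.267 rad/s, ee=-0.229 0.075 -0.134 m, τ=-5.358 0.796 N·m.
t=1.440 s (step 72): ang=1.734 2.382 rad, θ̇=0.385 0.258 rad/s, ee=-0.225 0.076 -0.138 m, τ=-5.295 0.816 N·m.
t=1.500 s (step 75): ang=1.756 2.398 rad, θ̇=0.329 0.249 rad/s, ee=-0.221 0.076 -0.142 m, τ=-5.238 0.833 N·m.
t=1.560 s (step 78): ang=1.774 2.412 rad, θ̇=0.282 0.240 rad/s, ee=-0.217 0.077 -0.144 m, τ=-5.187 0.848 N·m.
t=1.620 s (step 81): ang=1.790 2.426 rad, θ̇=0.243 0.231 rad/s, ee=-0.214 0.078 -0.147 m, τ=-5.143 0.862 N·m.
t=1.680 s (step 84): ang=1.803 2.440 rad, θ̇=0.210 0.223 rad/s, ee=-0.212 0.079 -0.148 m, τ=-5.104 0.874 N·m.
t=1.740 s (step 87): ang=1.815 2.453 rad, θ̇=0.183 0.214 rad/s, ee=-0.209 0.080 -0.150 m, τ=-5.069 0.884 N·m.
t=1.800 s (step 90): ang=1.826 2.466 rad, θ̇=0.160 0.206 rad/s, ee=-0.207 0.080 -0.151 m, τ=-5.039 0.893 N·m.
t=1.860 s (step 93): ang=1.835 2.478 rad, θ̇=0.141 0.198 rad/s, ee=-0.205 0.081 -0.151 m, τ=-5.012 0.902 N·m.
t=1.920 s (step 96): ang=1.843 2.490 rad, θ̇=0.125 0.190 rad/s, ee=-0.204 0.082 -0.152 m.


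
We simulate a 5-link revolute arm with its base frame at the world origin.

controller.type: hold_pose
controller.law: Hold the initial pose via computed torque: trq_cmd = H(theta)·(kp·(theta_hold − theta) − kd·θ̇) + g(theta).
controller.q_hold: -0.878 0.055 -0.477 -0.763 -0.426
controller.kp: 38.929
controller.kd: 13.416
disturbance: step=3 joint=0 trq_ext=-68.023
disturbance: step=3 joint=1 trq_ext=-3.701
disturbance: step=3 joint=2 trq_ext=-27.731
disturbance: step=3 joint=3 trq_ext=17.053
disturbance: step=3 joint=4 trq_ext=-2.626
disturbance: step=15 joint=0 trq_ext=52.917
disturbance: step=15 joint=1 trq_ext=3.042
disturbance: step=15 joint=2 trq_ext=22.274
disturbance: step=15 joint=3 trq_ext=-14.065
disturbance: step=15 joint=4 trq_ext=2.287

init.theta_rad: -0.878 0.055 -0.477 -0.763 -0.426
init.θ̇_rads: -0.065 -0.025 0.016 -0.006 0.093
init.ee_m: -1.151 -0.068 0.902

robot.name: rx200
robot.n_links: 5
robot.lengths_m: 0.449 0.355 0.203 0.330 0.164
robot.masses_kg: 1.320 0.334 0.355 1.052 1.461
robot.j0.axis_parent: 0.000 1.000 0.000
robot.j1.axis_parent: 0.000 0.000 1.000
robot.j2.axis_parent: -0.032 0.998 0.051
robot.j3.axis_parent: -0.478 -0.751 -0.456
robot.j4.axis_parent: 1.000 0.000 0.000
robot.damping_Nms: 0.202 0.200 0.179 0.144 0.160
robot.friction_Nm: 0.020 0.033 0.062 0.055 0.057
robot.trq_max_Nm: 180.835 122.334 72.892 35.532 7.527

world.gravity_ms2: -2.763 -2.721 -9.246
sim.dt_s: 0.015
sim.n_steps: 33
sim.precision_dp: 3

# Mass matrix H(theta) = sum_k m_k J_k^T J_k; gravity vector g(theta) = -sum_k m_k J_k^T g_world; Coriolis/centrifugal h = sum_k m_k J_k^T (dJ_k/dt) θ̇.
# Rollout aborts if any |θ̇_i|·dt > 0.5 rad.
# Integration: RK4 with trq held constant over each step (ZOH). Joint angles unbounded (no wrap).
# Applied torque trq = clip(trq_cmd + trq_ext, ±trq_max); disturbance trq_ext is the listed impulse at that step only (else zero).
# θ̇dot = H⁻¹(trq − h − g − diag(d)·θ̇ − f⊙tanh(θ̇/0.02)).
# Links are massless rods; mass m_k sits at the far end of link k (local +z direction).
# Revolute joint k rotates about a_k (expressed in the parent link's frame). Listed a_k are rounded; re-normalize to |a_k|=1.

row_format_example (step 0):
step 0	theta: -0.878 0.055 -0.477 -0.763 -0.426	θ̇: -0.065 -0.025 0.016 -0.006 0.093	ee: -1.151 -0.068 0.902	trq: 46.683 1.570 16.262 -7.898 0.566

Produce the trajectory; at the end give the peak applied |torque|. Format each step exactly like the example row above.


step 1	theta: -0.879 0.055 -0.477 -0.763 -0.425	θ̇: -0.050 -0.004 -0.001 -0.021 0.034	ee: -1.152 -0.068 0.901	trq: 45.989 1.543 16.012 -7.761 0.566
step 2	theta: -0.880 0.055 -0.477 -0.763 -0.425	θ̇: -0.038 -0.001 -0.003 -0.016 0.010	ee: -1.152 -0.068 0.900	trq: 45.400 1.520 15.795 -7.647 0.562
step 3	theta: -0.880 0.056 -0.477 -0.763 -0.425	θ̇: -0.028 -0.005 -0.002 -0.010 0.003	ee: -1.153 -0.068 0.900	trq: -23.123 -2.201 -12.121 9.505 -2.072
step 4	theta: -0.881 0.056 -0.477 -0.759 -0.425	θ̇: -0.075 -0.025 -0.020 0.535 -0.008	ee: -1.155 -0.068 0.898	trq: 58.489 2.226 21.172 -10.958 1.074
step 5	theta: -0.882 0.056 -0.477 -0.752 -0.425	θ̇: -0.061 -0.007 -0.029 0.391 -0.008	ee: -1.158 -0.068 0.894	trq: 55.898 2.054 20.136 -10.303 0.958
step 6	theta: -0.883 0.055 -0.478 -0.747 -0.425	θ̇: -0.050 -0.001 -0.032 0.276 -0.012	ee: -1.160 -0.067 0.892	trq: 53.696 1.912 19.252 -9.750 0.864
step 7	theta: -0.883 0.055 -0.478 -0.744 -0.425	θ̇: -0.040 -0.004 -0.031 0.186 -0.013	ee: -1.162 -0.067 0.890	trq: 51.827 1.796 18.498 -9.284 0.788
step 8	theta: -0.884 0.055 -0.479 -0.742 -0.425	θ̇: -0.032 -0.004 -0.027 0.118 -0.012	ee: -1.163 -0.067 0.888	trq: 50.242 1.699 17.857 -8.890 0.724
step 9	theta: -0.884 0.054 -0.479 -0.740 -0.425	θ̇: -0.025 -0.004 -0.023 0.065 -0.011	ee: -1.164 -0.067 0.887	trq: 48.899 1.620 17.314 -8.559 0.672
step 10	theta: -0.885 0.054 -0.479 -0.740 -0.425	θ̇: -0.019 -0.001 -0.017 0.027 -0.010	ee: -1.165 -0.067 0.886	trq: 47.763 1.556 16.853 -8.280 0.629
step 11	theta: -0.885 0.054 -0.480 -0.739 -0.425	θ̇: -0.013 0.006 -0.006 0.011 -0.004	ee: -1.165 -0.067 0.886	trq: 46.803 1.504 16.465 -8.051 0.595
step 12	theta: -0.885 0.054 -0.480 -0.739 -0.426	θ̇: -0.007 0.012 0.001 0.000 -0.001	ee: -1.165 -0.067 0.886	trq: 45.994 1.462 16.141 -7.862 0.568
step 13	theta: -0.885 0.054 -0.480 -0.740 -0.425	θ̇: -0.002 0.016 0.005 -0.006 -0.001	ee: -1.165 -0.067 0.886	trq: 45.313 1.428 15.872 -7.706 0.547
step 14	theta: -0.885 0.054 -0.480 -0.740 -0.425	θ̇: 0.004 0.019 0.009 -0.009 -0.001	ee: -1.165 -0.067 0.886	trq: 44.742 1.401 15.648 -7.576 0.530
step 15	theta: -0.885 0.054 -0.480 -0.740 -0.425	θ̇: 0.008 0.021 0.011 -0.011 -0.000	ee: -1.165 -0.067 0.886	trq: 97.181 4.422 37.736 -21.534 2.804
step 16	theta: -0.885 0.053 -0.479 -0.745 -0.425	θ̇: 0.013 -0.013 0.027 -0.631 0.022	ee: -1.163 -0.067 0.888	trq: 32.960 0.752 10.706 -4.495 0.042
step 17	theta: -0.885 0.054 -0.479 -0.753 -0.425	θ̇: 0.017 0.024 0.046 -0.450 0.031	ee: -1.161 -0.068 0.891	trq: 34.360 0.873 11.295 -4.901 0.122
step 18	theta: -0.884 0.054 -0.478 -0.759 -0.424	θ̇: 0.021 0.004 0.047 -0.334 0.026	ee: -1.158 -0.068 0.893	trq: 35.556 0.976 11.800 -5.241 0.193
step 19	theta: -0.884 0.055 -0.477 -0.763 -0.424	θ̇: 0.024 0.010 0.046 -0.239 0.020	ee: -1.157 -0.068 0.895	trq: 36.579 1.057 12.234 -5.528 0.250
step 20	theta: -0.884 0.055 -0.477 -0.766 -0.424	θ̇: 0.026 0.003 0.040 -0.170 0.014	ee: -1.155 -0.069 0.897	trq: 37.452 1.125 12.605 -5.770 0.297
step 21	theta: -0.883 0.055 -0.476 -0.768 -0.424	θ̇: 0.027 0.005 0.035 -0.114 0.012	ee: -1.154 -0.069 0.898	trq: 38.197 1.179 12.923 -5.973 0.334
step 22	theta: -0.883 0.055 -0.476 -0.770 -0.424	θ̇: 0.028 0.003 0.029 -0.071 0.010	ee: -1.153 -0.069 0.899	trq: 38.833 1.223 13.194 -6.145 0.365
step 23	theta: -0.882 0.056 -0.475 -0.771 -0.424	θ̇: 0.028 0.003 0.023 -0.038 0.009	ee: -1.152 -0.069 0.900	trq: 39.375 1.259 13.426 -6.290 0.390
step 24	theta: -0.882 0.056 -0.475 -0.771 -0.424	θ̇: 0.027 -0.002 0.015 -0.020 0.005	ee: -1.152 -0.069 0.901	trq: 39.838 1.288 13.623 -6.410 0.410
step 25	theta: -0.882 0.056 -0.475 -0.771 -0.424	θ̇: 0.025 -0.008 0.006 -0.013 0.001	ee: -1.151 -0.069 0.901	trq: 40.231 1.311 13.789 -6.508 0.426
step 26	theta: -0.881 0.056 -0.475 -0.771 -0.424	θ̇: 0.023 -0.012 0.001 -0.008 -0.001	ee: -1.151 -0.069 0.902	trq: 40.566 1.329 13.926 -6.588 0.438
step 27	theta: -0.881 0.056 -0.475 -0.771 -0.424	θ̇: 0.020 -0.015 -0.002 -0.004 -0.001	ee: -1.150 -0.069 0.902	trq: 40.850 1.344 14.041 -6.655 0.448
step 28	theta: -0.881 0.057 -0.475 -0.771 -0.424	θ̇: 0.018 -0.017 -0.003 -0.001 -0.002	ee: -1.150 -0.069 0.903	trq: 41.092 1.357 14.137 -6.711 0.456
step 29	theta: -0.880 0.057 -0.475 -0.771 -0.424	θ̇: 0.015 -0.018 -0.004 0.000 -0.001	ee: -1.150 -0.069 0.903	trq: 41.297 1.366 14.218 -6.758 0.463
step 30	theta: -0.880 0.057 -0.475 -0.771 -0.424	θ̇: 0.013 -0.019 -0.005 0.001 -0.001	ee: -1.150 -0.069 0.903	trq: 41.471 1.375 14.287 -6.797 0.468
step 31	theta: -0.880 0.057 -0.475 -0.770 -0.424	θ̇: 0.011 -0.019 -0.006 0.002 -0.001	ee: -1.150 -0.069 0.903	trq: 41.617 1.381 14.345 -6.830 0.472
step 32	theta: -0.880 0.057 -0.475 -0.770 -0.424	θ̇: 0.009 -0.020 -0.006 0.002 -0.001	ee: -1.150 -0.069 0.903	trq: 41.742 1.387 14.393 -6.858 0.476
step 33	theta: -0.880 0.057 -0.475 -0.770 -0.424	θ̇: 0.008 -0.020 -0.006 0.002 -0.000	ee: -1.150 -0.069 0.903
max |trq| (N·m): 97.181
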